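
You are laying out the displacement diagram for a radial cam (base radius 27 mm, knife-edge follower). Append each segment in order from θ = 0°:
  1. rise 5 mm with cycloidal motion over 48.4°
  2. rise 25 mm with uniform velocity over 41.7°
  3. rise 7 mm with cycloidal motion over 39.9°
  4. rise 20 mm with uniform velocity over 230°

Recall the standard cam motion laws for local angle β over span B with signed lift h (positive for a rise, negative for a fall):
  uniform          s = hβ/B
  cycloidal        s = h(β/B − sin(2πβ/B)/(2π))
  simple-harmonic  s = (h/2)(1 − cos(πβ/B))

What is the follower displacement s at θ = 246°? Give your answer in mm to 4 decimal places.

seg 1 [0°–48.4°] cycloidal, h=5: full span → s += 5 → s = 5.0000
seg 2 [48.4°–90.1°] uniform, h=25: full span → s += 25 → s = 30.0000
seg 3 [90.1°–130°] cycloidal, h=7: full span → s += 7 → s = 37.0000
seg 4 [130°–360°] uniform, h=20: θ=246° here. β=116, B=230. 20·116/230 = 10.0870 → s = 47.0870

47.0870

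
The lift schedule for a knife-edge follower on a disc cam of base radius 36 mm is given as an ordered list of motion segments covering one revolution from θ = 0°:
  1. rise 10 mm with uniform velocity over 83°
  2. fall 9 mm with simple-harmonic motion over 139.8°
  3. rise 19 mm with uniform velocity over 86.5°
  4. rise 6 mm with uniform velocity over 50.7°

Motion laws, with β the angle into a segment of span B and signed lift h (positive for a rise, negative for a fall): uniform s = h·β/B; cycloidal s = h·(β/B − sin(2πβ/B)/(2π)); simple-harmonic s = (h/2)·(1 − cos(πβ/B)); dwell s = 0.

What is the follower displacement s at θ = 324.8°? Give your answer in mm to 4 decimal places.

seg 1 [0°–83°] uniform, h=10: full span → s += 10 → s = 10.0000
seg 2 [83°–222.8°] simple-harmonic, h=-9: full span → s += -9 → s = 1.0000
seg 3 [222.8°–309.3°] uniform, h=19: full span → s += 19 → s = 20.0000
seg 4 [309.3°–360°] uniform, h=6: θ=324.8° here. β=15.5, B=50.7. 6·15.5/50.7 = 1.8343 → s = 21.8343

21.8343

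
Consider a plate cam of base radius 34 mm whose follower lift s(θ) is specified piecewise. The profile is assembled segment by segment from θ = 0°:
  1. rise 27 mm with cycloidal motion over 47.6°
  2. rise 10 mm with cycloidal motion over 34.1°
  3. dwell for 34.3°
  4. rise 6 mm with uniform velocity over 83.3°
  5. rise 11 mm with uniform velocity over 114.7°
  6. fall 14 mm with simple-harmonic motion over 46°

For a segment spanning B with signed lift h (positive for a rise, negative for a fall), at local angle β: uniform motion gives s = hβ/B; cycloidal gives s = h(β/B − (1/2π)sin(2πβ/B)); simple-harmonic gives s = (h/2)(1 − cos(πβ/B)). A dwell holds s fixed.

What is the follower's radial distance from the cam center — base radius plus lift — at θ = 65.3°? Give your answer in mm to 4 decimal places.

seg 1 [0°–47.6°] cycloidal, h=27: full span → s += 27 → s = 27.0000
seg 2 [47.6°–81.7°] cycloidal, h=10: θ=65.3° here. β=17.7, B=34.1. 10·(0.5191 − sin(2π·0.5191)/(2π)) = 5.3808 → s = 32.3808
radial distance = base radius + s = 34 + 32.3808 = 66.3808

66.3808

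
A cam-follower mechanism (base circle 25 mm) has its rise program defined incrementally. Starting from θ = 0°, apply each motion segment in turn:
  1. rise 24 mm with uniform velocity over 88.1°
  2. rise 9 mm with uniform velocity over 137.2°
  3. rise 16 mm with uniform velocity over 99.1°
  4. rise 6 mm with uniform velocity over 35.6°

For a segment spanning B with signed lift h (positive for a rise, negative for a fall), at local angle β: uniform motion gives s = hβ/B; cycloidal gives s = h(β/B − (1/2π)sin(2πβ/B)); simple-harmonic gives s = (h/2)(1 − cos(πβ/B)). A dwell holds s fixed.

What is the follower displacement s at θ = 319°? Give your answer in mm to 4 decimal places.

seg 1 [0°–88.1°] uniform, h=24: full span → s += 24 → s = 24.0000
seg 2 [88.1°–225.3°] uniform, h=9: full span → s += 9 → s = 33.0000
seg 3 [225.3°–324.4°] uniform, h=16: θ=319° here. β=93.7, B=99.1. 16·93.7/99.1 = 15.1282 → s = 48.1282

48.1282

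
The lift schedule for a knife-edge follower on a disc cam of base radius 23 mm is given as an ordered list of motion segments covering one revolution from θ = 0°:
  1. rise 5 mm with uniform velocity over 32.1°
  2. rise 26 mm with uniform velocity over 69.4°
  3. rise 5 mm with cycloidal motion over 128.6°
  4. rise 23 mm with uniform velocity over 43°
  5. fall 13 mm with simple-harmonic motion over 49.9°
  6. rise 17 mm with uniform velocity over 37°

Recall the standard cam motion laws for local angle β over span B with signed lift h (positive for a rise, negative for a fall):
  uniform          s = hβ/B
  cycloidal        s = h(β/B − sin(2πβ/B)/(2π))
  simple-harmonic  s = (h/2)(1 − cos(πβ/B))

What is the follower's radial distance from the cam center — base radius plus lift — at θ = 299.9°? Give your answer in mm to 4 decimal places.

seg 1 [0°–32.1°] uniform, h=5: full span → s += 5 → s = 5.0000
seg 2 [32.1°–101.5°] uniform, h=26: full span → s += 26 → s = 31.0000
seg 3 [101.5°–230.1°] cycloidal, h=5: full span → s += 5 → s = 36.0000
seg 4 [230.1°–273.1°] uniform, h=23: full span → s += 23 → s = 59.0000
seg 5 [273.1°–323°] simple-harmonic, h=-13: θ=299.9° here. β=26.8, B=49.9. -13/2·(1 − cos(π·0.5371)) = -7.2554 → s = 51.7446
radial distance = base radius + s = 23 + 51.7446 = 74.7446

74.7446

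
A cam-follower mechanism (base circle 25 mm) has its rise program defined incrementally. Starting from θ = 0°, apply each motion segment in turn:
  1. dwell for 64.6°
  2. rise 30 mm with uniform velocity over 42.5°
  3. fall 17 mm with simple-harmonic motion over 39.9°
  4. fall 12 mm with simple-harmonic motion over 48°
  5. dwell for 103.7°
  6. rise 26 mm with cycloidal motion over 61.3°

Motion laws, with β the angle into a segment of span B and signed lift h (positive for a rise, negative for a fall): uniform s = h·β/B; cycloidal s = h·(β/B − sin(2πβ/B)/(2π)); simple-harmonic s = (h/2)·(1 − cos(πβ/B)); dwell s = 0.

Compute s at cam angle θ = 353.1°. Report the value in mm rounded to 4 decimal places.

seg 1 [0°–64.6°] dwell: s stays 0.0000
seg 2 [64.6°–107.1°] uniform, h=30: full span → s += 30 → s = 30.0000
seg 3 [107.1°–147°] simple-harmonic, h=-17: full span → s += -17 → s = 13.0000
seg 4 [147°–195°] simple-harmonic, h=-12: full span → s += -12 → s = 1.0000
seg 5 [195°–298.7°] dwell: s stays 1.0000
seg 6 [298.7°–360°] cycloidal, h=26: θ=353.1° here. β=54.4, B=61.3. 26·(0.8874 − sin(2π·0.8874)/(2π)) = 25.7621 → s = 26.7621

26.7621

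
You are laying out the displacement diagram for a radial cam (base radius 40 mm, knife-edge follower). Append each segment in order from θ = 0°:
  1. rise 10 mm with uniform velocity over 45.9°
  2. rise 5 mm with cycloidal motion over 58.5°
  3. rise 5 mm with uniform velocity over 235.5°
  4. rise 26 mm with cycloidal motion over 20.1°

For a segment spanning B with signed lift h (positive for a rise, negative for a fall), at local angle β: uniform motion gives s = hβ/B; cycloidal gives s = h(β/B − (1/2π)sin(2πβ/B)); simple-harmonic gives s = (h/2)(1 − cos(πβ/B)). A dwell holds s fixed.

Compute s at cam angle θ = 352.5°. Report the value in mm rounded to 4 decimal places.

seg 1 [0°–45.9°] uniform, h=10: full span → s += 10 → s = 10.0000
seg 2 [45.9°–104.4°] cycloidal, h=5: full span → s += 5 → s = 15.0000
seg 3 [104.4°–339.9°] uniform, h=5: full span → s += 5 → s = 20.0000
seg 4 [339.9°–360°] cycloidal, h=26: θ=352.5° here. β=12.6, B=20.1. 26·(0.6269 − sin(2π·0.6269)/(2π)) = 19.2586 → s = 39.2586

39.2586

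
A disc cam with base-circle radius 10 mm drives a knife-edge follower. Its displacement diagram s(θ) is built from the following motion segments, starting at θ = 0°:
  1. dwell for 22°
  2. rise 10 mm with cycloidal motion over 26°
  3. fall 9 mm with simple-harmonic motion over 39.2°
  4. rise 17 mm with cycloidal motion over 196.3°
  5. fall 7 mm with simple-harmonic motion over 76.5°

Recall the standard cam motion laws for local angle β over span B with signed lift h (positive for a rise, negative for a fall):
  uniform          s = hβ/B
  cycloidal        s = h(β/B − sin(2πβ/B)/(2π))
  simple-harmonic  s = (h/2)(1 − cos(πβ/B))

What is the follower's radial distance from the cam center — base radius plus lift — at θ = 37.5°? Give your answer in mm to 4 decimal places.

seg 1 [0°–22°] dwell: s stays 0.0000
seg 2 [22°–48°] cycloidal, h=10: θ=37.5° here. β=15.5, B=26. 10·(0.5962 − sin(2π·0.5962)/(2π)) = 6.8656 → s = 6.8656
radial distance = base radius + s = 10 + 6.8656 = 16.8656

16.8656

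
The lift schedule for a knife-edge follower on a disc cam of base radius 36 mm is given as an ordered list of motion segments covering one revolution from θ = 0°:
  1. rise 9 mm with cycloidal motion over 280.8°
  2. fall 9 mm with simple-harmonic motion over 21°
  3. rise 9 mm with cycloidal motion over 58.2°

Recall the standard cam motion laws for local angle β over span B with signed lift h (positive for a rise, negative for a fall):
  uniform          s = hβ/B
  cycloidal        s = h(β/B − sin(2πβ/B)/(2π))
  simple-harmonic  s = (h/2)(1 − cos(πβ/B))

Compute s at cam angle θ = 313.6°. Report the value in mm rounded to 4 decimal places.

seg 1 [0°–280.8°] cycloidal, h=9: full span → s += 9 → s = 9.0000
seg 2 [280.8°–301.8°] simple-harmonic, h=-9: full span → s += -9 → s = 0.0000
seg 3 [301.8°–360°] cycloidal, h=9: θ=313.6° here. β=11.8, B=58.2. 9·(0.2027 − sin(2π·0.2027)/(2π)) = 0.4550 → s = 0.4550

0.4550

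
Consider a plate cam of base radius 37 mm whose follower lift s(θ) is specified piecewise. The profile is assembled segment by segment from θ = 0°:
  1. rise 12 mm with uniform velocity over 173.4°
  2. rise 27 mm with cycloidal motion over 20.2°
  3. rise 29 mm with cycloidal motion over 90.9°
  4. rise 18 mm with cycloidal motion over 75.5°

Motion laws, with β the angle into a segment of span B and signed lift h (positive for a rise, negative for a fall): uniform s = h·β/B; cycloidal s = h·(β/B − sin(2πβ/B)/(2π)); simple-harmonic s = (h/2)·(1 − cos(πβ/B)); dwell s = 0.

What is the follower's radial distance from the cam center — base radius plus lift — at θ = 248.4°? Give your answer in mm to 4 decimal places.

seg 1 [0°–173.4°] uniform, h=12: full span → s += 12 → s = 12.0000
seg 2 [173.4°–193.6°] cycloidal, h=27: full span → s += 27 → s = 39.0000
seg 3 [193.6°–284.5°] cycloidal, h=29: θ=248.4° here. β=54.8, B=90.9. 29·(0.6029 − sin(2π·0.6029)/(2π)) = 20.2625 → s = 59.2625
radial distance = base radius + s = 37 + 59.2625 = 96.2625

96.2625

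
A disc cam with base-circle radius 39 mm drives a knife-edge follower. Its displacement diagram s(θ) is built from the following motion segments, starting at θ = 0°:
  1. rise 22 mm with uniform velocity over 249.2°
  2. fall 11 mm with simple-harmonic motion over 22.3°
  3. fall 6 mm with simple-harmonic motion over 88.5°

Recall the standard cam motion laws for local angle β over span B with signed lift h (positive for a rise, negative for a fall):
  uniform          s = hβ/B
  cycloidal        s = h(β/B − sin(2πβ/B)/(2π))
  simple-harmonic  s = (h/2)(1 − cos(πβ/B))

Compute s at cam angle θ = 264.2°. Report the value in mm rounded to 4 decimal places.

seg 1 [0°–249.2°] uniform, h=22: full span → s += 22 → s = 22.0000
seg 2 [249.2°–271.5°] simple-harmonic, h=-11: θ=264.2° here. β=15, B=22.3. -11/2·(1 − cos(π·0.6726)) = -8.3390 → s = 13.6610

13.6610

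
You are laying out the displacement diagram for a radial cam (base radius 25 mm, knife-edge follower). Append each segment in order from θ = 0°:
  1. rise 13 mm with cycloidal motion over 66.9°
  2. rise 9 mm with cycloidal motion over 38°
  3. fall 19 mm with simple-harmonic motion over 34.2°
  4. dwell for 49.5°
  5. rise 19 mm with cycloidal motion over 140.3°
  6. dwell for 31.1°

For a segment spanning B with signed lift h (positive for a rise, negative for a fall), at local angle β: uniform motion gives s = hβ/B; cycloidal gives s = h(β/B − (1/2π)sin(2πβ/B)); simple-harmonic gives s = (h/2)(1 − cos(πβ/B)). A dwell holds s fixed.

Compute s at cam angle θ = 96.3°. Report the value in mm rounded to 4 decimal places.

seg 1 [0°–66.9°] cycloidal, h=13: full span → s += 13 → s = 13.0000
seg 2 [66.9°–104.9°] cycloidal, h=9: θ=96.3° here. β=29.4, B=38. 9·(0.7737 − sin(2π·0.7737)/(2π)) = 8.3797 → s = 21.3797

21.3797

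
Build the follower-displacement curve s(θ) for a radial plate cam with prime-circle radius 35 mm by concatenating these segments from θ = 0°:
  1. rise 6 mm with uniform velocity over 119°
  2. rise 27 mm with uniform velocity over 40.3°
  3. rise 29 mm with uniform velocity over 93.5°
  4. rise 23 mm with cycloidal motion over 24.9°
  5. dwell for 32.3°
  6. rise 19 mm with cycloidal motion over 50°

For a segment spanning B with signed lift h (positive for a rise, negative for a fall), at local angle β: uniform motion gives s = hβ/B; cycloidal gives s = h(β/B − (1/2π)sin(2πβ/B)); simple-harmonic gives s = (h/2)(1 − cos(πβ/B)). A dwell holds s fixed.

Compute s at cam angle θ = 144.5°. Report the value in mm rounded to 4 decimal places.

seg 1 [0°–119°] uniform, h=6: full span → s += 6 → s = 6.0000
seg 2 [119°–159.3°] uniform, h=27: θ=144.5° here. β=25.5, B=40.3. 27·25.5/40.3 = 17.0844 → s = 23.0844

23.0844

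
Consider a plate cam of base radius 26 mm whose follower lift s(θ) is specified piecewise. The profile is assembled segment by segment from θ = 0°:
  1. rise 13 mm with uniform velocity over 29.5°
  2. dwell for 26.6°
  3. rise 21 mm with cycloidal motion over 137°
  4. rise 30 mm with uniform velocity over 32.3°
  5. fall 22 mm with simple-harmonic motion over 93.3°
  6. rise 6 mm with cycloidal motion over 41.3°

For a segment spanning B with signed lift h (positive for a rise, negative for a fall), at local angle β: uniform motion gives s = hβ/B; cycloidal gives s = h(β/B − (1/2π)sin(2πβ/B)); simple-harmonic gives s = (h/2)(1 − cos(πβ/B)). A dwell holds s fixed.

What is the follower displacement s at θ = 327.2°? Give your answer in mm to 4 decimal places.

seg 1 [0°–29.5°] uniform, h=13: full span → s += 13 → s = 13.0000
seg 2 [29.5°–56.1°] dwell: s stays 13.0000
seg 3 [56.1°–193.1°] cycloidal, h=21: full span → s += 21 → s = 34.0000
seg 4 [193.1°–225.4°] uniform, h=30: full span → s += 30 → s = 64.0000
seg 5 [225.4°–318.7°] simple-harmonic, h=-22: full span → s += -22 → s = 42.0000
seg 6 [318.7°–360°] cycloidal, h=6: θ=327.2° here. β=8.5, B=41.3. 6·(0.2058 − sin(2π·0.2058)/(2π)) = 0.3165 → s = 42.3165

42.3165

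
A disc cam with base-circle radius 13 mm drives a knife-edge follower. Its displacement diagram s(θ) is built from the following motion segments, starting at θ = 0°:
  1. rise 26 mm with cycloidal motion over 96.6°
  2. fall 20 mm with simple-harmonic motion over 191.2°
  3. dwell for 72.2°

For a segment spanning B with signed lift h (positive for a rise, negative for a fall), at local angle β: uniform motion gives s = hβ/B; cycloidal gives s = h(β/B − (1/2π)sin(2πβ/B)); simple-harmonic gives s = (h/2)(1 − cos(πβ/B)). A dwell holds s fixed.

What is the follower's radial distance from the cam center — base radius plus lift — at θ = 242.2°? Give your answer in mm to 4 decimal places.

seg 1 [0°–96.6°] cycloidal, h=26: full span → s += 26 → s = 26.0000
seg 2 [96.6°–287.8°] simple-harmonic, h=-20: θ=242.2° here. β=145.6, B=191.2. -20/2·(1 − cos(π·0.7615)) = -17.3220 → s = 8.6780
radial distance = base radius + s = 13 + 8.6780 = 21.6780

21.6780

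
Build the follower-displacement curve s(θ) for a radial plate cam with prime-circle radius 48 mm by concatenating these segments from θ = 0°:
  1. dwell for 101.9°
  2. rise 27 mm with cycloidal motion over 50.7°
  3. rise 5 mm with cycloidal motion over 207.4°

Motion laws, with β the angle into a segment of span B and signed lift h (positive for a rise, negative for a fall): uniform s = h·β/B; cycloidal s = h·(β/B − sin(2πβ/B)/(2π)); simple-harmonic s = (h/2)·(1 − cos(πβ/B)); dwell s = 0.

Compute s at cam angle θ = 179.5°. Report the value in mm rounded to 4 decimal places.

seg 1 [0°–101.9°] dwell: s stays 0.0000
seg 2 [101.9°–152.6°] cycloidal, h=27: full span → s += 27 → s = 27.0000
seg 3 [152.6°–360°] cycloidal, h=5: θ=179.5° here. β=26.9, B=207.4. 5·(0.1297 − sin(2π·0.1297)/(2π)) = 0.0694 → s = 27.0694

27.0694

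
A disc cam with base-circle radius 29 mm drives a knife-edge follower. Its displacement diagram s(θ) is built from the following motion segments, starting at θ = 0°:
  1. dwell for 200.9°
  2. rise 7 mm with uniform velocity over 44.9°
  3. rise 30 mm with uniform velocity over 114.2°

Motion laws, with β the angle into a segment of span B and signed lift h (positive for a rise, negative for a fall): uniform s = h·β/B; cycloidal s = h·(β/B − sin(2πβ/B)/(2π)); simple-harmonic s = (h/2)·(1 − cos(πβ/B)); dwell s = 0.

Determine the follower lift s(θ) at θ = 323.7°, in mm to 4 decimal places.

seg 1 [0°–200.9°] dwell: s stays 0.0000
seg 2 [200.9°–245.8°] uniform, h=7: full span → s += 7 → s = 7.0000
seg 3 [245.8°–360°] uniform, h=30: θ=323.7° here. β=77.9, B=114.2. 30·77.9/114.2 = 20.4641 → s = 27.4641

27.4641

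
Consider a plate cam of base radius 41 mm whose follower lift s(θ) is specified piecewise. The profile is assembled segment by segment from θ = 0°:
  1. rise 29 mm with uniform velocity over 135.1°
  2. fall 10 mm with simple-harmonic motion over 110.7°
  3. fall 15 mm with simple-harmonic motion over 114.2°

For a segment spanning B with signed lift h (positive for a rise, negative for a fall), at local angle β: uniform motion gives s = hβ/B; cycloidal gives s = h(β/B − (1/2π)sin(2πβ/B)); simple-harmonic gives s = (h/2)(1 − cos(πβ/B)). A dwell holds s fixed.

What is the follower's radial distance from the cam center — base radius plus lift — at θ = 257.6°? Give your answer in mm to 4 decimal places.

seg 1 [0°–135.1°] uniform, h=29: full span → s += 29 → s = 29.0000
seg 2 [135.1°–245.8°] simple-harmonic, h=-10: full span → s += -10 → s = 19.0000
seg 3 [245.8°–360°] simple-harmonic, h=-15: θ=257.6° here. β=11.8, B=114.2. -15/2·(1 − cos(π·0.1033)) = -0.3917 → s = 18.6083
radial distance = base radius + s = 41 + 18.6083 = 59.6083

59.6083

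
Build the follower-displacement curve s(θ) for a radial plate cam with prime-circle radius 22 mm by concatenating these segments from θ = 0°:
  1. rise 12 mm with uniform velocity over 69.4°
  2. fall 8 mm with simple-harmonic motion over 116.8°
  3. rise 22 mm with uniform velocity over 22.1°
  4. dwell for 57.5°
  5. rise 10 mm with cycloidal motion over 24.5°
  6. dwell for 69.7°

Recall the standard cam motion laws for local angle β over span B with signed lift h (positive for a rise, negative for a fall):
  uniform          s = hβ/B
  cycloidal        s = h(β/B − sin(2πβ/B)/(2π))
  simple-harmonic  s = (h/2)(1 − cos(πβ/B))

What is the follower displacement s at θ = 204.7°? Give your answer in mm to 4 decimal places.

seg 1 [0°–69.4°] uniform, h=12: full span → s += 12 → s = 12.0000
seg 2 [69.4°–186.2°] simple-harmonic, h=-8: full span → s += -8 → s = 4.0000
seg 3 [186.2°–208.3°] uniform, h=22: θ=204.7° here. β=18.5, B=22.1. 22·18.5/22.1 = 18.4163 → s = 22.4163

22.4163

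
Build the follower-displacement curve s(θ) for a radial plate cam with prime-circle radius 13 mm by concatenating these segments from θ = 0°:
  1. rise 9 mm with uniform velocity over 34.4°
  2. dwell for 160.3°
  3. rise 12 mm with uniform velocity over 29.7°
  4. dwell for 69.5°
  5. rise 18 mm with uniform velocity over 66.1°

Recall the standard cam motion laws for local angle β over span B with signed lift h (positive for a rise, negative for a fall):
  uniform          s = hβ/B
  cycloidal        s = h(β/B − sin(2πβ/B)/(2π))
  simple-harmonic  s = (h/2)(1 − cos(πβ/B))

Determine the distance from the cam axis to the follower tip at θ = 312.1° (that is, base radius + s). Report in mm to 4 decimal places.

seg 1 [0°–34.4°] uniform, h=9: full span → s += 9 → s = 9.0000
seg 2 [34.4°–194.7°] dwell: s stays 9.0000
seg 3 [194.7°–224.4°] uniform, h=12: full span → s += 12 → s = 21.0000
seg 4 [224.4°–293.9°] dwell: s stays 21.0000
seg 5 [293.9°–360°] uniform, h=18: θ=312.1° here. β=18.2, B=66.1. 18·18.2/66.1 = 4.9561 → s = 25.9561
radial distance = base radius + s = 13 + 25.9561 = 38.9561

38.9561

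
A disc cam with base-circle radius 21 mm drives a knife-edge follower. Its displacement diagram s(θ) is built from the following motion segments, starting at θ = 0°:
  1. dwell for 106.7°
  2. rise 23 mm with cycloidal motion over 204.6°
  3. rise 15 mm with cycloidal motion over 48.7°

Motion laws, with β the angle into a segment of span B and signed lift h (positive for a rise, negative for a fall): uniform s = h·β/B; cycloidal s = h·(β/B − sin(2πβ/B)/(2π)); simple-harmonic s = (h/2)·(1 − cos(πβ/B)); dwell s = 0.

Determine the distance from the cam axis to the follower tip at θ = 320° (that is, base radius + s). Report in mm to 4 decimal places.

seg 1 [0°–106.7°] dwell: s stays 0.0000
seg 2 [106.7°–311.3°] cycloidal, h=23: full span → s += 23 → s = 23.0000
seg 3 [311.3°–360°] cycloidal, h=15: θ=320° here. β=8.7, B=48.7. 15·(0.1786 − sin(2π·0.1786)/(2π)) = 0.5283 → s = 23.5283
radial distance = base radius + s = 21 + 23.5283 = 44.5283

44.5283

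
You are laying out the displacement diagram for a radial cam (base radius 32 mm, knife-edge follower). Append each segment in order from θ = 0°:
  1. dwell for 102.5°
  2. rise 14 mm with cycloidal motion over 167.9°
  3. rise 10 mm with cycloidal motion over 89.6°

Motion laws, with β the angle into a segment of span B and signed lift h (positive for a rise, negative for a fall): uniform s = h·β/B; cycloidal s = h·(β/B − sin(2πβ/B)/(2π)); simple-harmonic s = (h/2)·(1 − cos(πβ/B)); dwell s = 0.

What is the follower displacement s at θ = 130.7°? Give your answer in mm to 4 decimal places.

seg 1 [0°–102.5°] dwell: s stays 0.0000
seg 2 [102.5°–270.4°] cycloidal, h=14: θ=130.7° here. β=28.2, B=167.9. 14·(0.1680 − sin(2π·0.1680)/(2π)) = 0.4128 → s = 0.4128

0.4128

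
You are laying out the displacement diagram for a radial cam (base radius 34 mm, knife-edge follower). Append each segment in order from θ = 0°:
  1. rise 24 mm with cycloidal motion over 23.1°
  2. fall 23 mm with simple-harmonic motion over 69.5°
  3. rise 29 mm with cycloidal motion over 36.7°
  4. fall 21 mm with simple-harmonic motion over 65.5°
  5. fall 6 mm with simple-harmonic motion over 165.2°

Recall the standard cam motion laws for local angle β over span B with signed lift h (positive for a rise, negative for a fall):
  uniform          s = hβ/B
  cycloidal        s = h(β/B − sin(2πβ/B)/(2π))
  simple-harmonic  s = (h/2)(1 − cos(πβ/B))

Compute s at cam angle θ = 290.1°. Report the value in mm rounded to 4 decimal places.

seg 1 [0°–23.1°] cycloidal, h=24: full span → s += 24 → s = 24.0000
seg 2 [23.1°–92.6°] simple-harmonic, h=-23: full span → s += -23 → s = 1.0000
seg 3 [92.6°–129.3°] cycloidal, h=29: full span → s += 29 → s = 30.0000
seg 4 [129.3°–194.8°] simple-harmonic, h=-21: full span → s += -21 → s = 9.0000
seg 5 [194.8°–360°] simple-harmonic, h=-6: θ=290.1° here. β=95.3, B=165.2. -6/2·(1 − cos(π·0.5769)) = -3.7175 → s = 5.2825

5.2825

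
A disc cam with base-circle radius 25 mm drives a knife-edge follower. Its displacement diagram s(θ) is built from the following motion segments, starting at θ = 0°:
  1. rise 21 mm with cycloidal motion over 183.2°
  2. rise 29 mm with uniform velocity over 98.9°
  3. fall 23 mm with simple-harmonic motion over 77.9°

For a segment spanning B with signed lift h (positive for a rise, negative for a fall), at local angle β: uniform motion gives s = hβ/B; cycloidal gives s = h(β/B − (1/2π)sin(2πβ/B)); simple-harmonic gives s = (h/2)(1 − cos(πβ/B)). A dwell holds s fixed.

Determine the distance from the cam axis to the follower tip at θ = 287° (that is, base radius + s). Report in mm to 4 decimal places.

seg 1 [0°–183.2°] cycloidal, h=21: full span → s += 21 → s = 21.0000
seg 2 [183.2°–282.1°] uniform, h=29: full span → s += 29 → s = 50.0000
seg 3 [282.1°–360°] simple-harmonic, h=-23: θ=287° here. β=4.9, B=77.9. -23/2·(1 − cos(π·0.0629)) = -0.2238 → s = 49.7762
radial distance = base radius + s = 25 + 49.7762 = 74.7762

74.7762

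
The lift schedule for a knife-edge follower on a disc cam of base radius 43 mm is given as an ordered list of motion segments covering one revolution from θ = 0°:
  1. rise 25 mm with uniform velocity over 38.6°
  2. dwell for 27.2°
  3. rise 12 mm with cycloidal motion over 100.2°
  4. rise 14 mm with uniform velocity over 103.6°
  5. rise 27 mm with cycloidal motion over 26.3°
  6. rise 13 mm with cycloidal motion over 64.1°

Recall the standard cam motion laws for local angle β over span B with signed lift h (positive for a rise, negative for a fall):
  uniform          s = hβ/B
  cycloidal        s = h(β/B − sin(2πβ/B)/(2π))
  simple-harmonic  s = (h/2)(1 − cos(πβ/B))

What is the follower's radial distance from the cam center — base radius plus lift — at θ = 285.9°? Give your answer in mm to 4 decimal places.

seg 1 [0°–38.6°] uniform, h=25: full span → s += 25 → s = 25.0000
seg 2 [38.6°–65.8°] dwell: s stays 25.0000
seg 3 [65.8°–166°] cycloidal, h=12: full span → s += 12 → s = 37.0000
seg 4 [166°–269.6°] uniform, h=14: full span → s += 14 → s = 51.0000
seg 5 [269.6°–295.9°] cycloidal, h=27: θ=285.9° here. β=16.3, B=26.3. 27·(0.6198 − sin(2π·0.6198)/(2π)) = 19.6710 → s = 70.6710
radial distance = base radius + s = 43 + 70.6710 = 113.6710

113.6710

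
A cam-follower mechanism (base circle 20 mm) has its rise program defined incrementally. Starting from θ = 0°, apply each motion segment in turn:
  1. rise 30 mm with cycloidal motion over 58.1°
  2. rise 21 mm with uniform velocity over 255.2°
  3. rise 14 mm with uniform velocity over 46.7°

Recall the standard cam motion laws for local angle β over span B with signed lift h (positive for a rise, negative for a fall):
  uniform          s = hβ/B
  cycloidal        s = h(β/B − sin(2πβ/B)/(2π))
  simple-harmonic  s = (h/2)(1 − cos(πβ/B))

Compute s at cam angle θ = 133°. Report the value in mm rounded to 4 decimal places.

seg 1 [0°–58.1°] cycloidal, h=30: full span → s += 30 → s = 30.0000
seg 2 [58.1°–313.3°] uniform, h=21: θ=133° here. β=74.9, B=255.2. 21·74.9/255.2 = 6.1634 → s = 36.1634

36.1634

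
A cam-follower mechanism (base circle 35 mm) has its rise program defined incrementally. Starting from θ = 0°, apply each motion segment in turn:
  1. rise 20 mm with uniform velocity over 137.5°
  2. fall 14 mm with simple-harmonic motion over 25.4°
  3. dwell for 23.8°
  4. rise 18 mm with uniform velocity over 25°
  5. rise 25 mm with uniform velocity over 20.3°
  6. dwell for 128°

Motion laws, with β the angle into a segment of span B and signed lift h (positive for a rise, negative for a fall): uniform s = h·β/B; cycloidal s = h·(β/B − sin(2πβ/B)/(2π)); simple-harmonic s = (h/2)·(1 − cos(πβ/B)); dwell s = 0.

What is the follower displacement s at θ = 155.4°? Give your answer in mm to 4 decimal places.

seg 1 [0°–137.5°] uniform, h=20: full span → s += 20 → s = 20.0000
seg 2 [137.5°–162.9°] simple-harmonic, h=-14: θ=155.4° here. β=17.9, B=25.4. -14/2·(1 − cos(π·0.7047)) = -11.1981 → s = 8.8019

8.8019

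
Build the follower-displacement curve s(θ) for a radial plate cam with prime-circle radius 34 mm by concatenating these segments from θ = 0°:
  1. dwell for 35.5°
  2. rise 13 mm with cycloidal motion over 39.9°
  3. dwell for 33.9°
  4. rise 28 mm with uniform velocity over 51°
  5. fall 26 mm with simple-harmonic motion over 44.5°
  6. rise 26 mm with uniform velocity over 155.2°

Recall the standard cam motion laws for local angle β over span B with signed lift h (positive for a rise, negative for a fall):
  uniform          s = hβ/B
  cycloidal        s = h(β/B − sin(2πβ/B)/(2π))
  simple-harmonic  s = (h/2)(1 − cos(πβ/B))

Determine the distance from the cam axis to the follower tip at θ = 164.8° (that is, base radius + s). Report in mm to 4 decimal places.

seg 1 [0°–35.5°] dwell: s stays 0.0000
seg 2 [35.5°–75.4°] cycloidal, h=13: full span → s += 13 → s = 13.0000
seg 3 [75.4°–109.3°] dwell: s stays 13.0000
seg 4 [109.3°–160.3°] uniform, h=28: full span → s += 28 → s = 41.0000
seg 5 [160.3°–204.8°] simple-harmonic, h=-26: θ=164.8° here. β=4.5, B=44.5. -26/2·(1 − cos(π·0.1011)) = -0.6505 → s = 40.3495
radial distance = base radius + s = 34 + 40.3495 = 74.3495

74.3495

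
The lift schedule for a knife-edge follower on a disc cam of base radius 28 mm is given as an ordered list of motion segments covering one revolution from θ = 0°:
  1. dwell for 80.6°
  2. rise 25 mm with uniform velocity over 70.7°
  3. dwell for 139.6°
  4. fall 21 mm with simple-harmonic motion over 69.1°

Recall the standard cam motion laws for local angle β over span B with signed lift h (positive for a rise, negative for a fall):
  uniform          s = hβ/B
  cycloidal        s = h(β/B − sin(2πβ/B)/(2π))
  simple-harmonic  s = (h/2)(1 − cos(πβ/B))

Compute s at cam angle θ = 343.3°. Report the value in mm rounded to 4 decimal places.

seg 1 [0°–80.6°] dwell: s stays 0.0000
seg 2 [80.6°–151.3°] uniform, h=25: full span → s += 25 → s = 25.0000
seg 3 [151.3°–290.9°] dwell: s stays 25.0000
seg 4 [290.9°–360°] simple-harmonic, h=-21: θ=343.3° here. β=52.4, B=69.1. -21/2·(1 − cos(π·0.7583)) = -18.1162 → s = 6.8838

6.8838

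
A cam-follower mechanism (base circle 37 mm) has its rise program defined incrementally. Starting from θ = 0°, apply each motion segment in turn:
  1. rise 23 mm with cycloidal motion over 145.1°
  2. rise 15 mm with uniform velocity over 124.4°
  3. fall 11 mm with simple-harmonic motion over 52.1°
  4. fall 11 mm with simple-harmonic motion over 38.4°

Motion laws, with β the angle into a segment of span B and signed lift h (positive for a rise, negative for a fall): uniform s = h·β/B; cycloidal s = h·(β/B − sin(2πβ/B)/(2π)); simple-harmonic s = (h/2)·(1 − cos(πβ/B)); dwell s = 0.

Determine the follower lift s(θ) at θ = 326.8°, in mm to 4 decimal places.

seg 1 [0°–145.1°] cycloidal, h=23: full span → s += 23 → s = 23.0000
seg 2 [145.1°–269.5°] uniform, h=15: full span → s += 15 → s = 38.0000
seg 3 [269.5°–321.6°] simple-harmonic, h=-11: full span → s += -11 → s = 27.0000
seg 4 [321.6°–360°] simple-harmonic, h=-11: θ=326.8° here. β=5.2, B=38.4. -11/2·(1 − cos(π·0.1354)) = -0.4902 → s = 26.5098

26.5098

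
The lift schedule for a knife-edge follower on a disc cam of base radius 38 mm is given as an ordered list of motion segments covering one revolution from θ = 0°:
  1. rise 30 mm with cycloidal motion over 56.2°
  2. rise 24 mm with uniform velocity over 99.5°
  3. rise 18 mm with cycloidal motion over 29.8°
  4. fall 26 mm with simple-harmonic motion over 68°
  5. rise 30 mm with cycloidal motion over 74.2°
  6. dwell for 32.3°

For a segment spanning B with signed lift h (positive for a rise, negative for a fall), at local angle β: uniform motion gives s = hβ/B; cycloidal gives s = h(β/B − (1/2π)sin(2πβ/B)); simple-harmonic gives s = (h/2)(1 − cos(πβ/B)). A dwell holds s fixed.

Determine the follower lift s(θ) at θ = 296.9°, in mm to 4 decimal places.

seg 1 [0°–56.2°] cycloidal, h=30: full span → s += 30 → s = 30.0000
seg 2 [56.2°–155.7°] uniform, h=24: full span → s += 24 → s = 54.0000
seg 3 [155.7°–185.5°] cycloidal, h=18: full span → s += 18 → s = 72.0000
seg 4 [185.5°–253.5°] simple-harmonic, h=-26: full span → s += -26 → s = 46.0000
seg 5 [253.5°–327.7°] cycloidal, h=30: θ=296.9° here. β=43.4, B=74.2. 30·(0.5849 − sin(2π·0.5849)/(2π)) = 19.9752 → s = 65.9752

65.9752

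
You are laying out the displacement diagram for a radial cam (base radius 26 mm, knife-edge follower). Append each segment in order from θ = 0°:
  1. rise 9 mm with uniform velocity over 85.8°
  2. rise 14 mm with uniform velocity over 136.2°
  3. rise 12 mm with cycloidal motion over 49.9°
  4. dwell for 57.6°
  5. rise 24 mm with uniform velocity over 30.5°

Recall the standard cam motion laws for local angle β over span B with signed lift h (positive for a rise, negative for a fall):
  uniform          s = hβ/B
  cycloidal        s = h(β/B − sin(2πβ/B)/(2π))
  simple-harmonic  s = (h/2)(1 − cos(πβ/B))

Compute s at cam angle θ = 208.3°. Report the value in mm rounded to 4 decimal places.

seg 1 [0°–85.8°] uniform, h=9: full span → s += 9 → s = 9.0000
seg 2 [85.8°–222°] uniform, h=14: θ=208.3° here. β=122.5, B=136.2. 14·122.5/136.2 = 12.5918 → s = 21.5918

21.5918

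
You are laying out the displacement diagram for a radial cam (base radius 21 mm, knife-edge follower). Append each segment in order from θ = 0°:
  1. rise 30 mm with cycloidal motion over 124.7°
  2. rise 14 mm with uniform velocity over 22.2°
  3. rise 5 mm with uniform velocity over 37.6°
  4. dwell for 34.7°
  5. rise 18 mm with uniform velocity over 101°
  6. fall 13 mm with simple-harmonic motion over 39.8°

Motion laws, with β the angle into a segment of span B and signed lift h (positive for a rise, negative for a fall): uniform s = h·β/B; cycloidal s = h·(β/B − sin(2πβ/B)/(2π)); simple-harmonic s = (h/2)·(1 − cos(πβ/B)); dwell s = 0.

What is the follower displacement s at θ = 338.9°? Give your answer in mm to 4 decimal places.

seg 1 [0°–124.7°] cycloidal, h=30: full span → s += 30 → s = 30.0000
seg 2 [124.7°–146.9°] uniform, h=14: full span → s += 14 → s = 44.0000
seg 3 [146.9°–184.5°] uniform, h=5: full span → s += 5 → s = 49.0000
seg 4 [184.5°–219.2°] dwell: s stays 49.0000
seg 5 [219.2°–320.2°] uniform, h=18: full span → s += 18 → s = 67.0000
seg 6 [320.2°–360°] simple-harmonic, h=-13: θ=338.9° here. β=18.7, B=39.8. -13/2·(1 − cos(π·0.4698)) = -5.8852 → s = 61.1148

61.1148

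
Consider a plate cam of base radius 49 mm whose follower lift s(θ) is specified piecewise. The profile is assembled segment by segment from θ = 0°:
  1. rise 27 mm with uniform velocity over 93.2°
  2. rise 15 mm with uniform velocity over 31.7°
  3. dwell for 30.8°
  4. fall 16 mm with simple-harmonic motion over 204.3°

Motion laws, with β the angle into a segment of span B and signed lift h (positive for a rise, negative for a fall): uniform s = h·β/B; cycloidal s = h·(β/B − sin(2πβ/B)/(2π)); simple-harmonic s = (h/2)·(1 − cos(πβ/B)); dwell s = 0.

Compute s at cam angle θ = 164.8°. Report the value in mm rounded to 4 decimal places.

seg 1 [0°–93.2°] uniform, h=27: full span → s += 27 → s = 27.0000
seg 2 [93.2°–124.9°] uniform, h=15: full span → s += 15 → s = 42.0000
seg 3 [124.9°–155.7°] dwell: s stays 42.0000
seg 4 [155.7°–360°] simple-harmonic, h=-16: θ=164.8° here. β=9.1, B=204.3. -16/2·(1 − cos(π·0.0445)) = -0.0782 → s = 41.9218

41.9218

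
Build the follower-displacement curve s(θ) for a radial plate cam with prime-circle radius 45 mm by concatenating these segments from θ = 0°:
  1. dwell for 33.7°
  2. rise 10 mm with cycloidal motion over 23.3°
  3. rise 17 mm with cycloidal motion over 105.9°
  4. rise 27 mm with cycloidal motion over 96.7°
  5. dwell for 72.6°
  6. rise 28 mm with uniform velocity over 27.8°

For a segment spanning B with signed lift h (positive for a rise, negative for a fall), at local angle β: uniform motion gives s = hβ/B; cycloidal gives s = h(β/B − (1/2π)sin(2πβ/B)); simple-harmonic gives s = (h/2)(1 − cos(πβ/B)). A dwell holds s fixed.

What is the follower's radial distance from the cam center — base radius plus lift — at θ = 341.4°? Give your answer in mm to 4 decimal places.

seg 1 [0°–33.7°] dwell: s stays 0.0000
seg 2 [33.7°–57°] cycloidal, h=10: full span → s += 10 → s = 10.0000
seg 3 [57°–162.9°] cycloidal, h=17: full span → s += 17 → s = 27.0000
seg 4 [162.9°–259.6°] cycloidal, h=27: full span → s += 27 → s = 54.0000
seg 5 [259.6°–332.2°] dwell: s stays 54.0000
seg 6 [332.2°–360°] uniform, h=28: θ=341.4° here. β=9.2, B=27.8. 28·9.2/27.8 = 9.2662 → s = 63.2662
radial distance = base radius + s = 45 + 63.2662 = 108.2662

108.2662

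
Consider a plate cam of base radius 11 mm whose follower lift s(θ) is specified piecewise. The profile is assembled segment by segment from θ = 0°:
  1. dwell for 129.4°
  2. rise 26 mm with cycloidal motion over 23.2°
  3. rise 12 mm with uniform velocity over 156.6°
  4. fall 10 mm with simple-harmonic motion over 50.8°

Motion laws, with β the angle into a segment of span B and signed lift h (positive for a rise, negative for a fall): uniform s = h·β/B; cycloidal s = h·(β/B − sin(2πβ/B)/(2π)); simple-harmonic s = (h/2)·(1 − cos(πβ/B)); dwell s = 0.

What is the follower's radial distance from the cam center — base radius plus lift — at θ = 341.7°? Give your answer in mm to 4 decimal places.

seg 1 [0°–129.4°] dwell: s stays 0.0000
seg 2 [129.4°–152.6°] cycloidal, h=26: full span → s += 26 → s = 26.0000
seg 3 [152.6°–309.2°] uniform, h=12: full span → s += 12 → s = 38.0000
seg 4 [309.2°–360°] simple-harmonic, h=-10: θ=341.7° here. β=32.5, B=50.8. -10/2·(1 − cos(π·0.6398)) = -7.1255 → s = 30.8745
radial distance = base radius + s = 11 + 30.8745 = 41.8745

41.8745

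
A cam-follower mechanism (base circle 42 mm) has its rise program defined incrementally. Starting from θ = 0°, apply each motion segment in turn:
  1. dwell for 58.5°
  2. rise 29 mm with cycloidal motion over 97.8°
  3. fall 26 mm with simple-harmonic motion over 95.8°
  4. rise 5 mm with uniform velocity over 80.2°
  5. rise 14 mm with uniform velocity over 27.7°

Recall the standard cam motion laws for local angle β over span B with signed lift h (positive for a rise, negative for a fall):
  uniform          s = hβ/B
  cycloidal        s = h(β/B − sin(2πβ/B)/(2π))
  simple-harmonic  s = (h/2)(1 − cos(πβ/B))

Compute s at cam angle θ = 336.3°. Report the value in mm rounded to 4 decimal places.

seg 1 [0°–58.5°] dwell: s stays 0.0000
seg 2 [58.5°–156.3°] cycloidal, h=29: full span → s += 29 → s = 29.0000
seg 3 [156.3°–252.1°] simple-harmonic, h=-26: full span → s += -26 → s = 3.0000
seg 4 [252.1°–332.3°] uniform, h=5: full span → s += 5 → s = 8.0000
seg 5 [332.3°–360°] uniform, h=14: θ=336.3° here. β=4, B=27.7. 14·4/27.7 = 2.0217 → s = 10.0217

10.0217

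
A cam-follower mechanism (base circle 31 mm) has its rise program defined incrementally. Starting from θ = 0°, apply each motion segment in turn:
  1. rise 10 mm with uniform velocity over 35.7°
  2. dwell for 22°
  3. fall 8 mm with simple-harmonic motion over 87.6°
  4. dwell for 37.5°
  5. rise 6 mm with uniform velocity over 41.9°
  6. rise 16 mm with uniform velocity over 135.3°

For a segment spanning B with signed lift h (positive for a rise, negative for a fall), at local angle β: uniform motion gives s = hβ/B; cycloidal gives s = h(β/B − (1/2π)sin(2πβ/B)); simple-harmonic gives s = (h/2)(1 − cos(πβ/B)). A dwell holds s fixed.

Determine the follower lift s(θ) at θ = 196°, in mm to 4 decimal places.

seg 1 [0°–35.7°] uniform, h=10: full span → s += 10 → s = 10.0000
seg 2 [35.7°–57.7°] dwell: s stays 10.0000
seg 3 [57.7°–145.3°] simple-harmonic, h=-8: full span → s += -8 → s = 2.0000
seg 4 [145.3°–182.8°] dwell: s stays 2.0000
seg 5 [182.8°–224.7°] uniform, h=6: θ=196° here. β=13.2, B=41.9. 6·13.2/41.9 = 1.8902 → s = 3.8902

3.8902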